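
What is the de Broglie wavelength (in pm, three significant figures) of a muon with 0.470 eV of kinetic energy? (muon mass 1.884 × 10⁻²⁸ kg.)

KE = 0.470 eV = 7.529 × 10⁻²⁰ J.
p = √(2mKE) = √(2 × 1.884 × 10⁻²⁸ × 7.529 × 10⁻²⁰) = 5.326 × 10⁻²⁴ kg·m/s.
λ = h/p = 6.626 × 10⁻³⁴ / 5.326 × 10⁻²⁴ = 1.24 × 10⁻¹⁰ m = 124 pm.

λ = 124 pm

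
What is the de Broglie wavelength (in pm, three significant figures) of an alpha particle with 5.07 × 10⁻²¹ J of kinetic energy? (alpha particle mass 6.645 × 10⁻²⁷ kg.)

λ = 80.7 pm

p = √(2mKE) = √(2 × 6.645 × 10⁻²⁷ × 5.070 × 10⁻²¹) = 8.209 × 10⁻²⁴ kg·m/s.
λ = h/p = 6.626 × 10⁻³⁴ / 8.209 × 10⁻²⁴ = 8.07 × 10⁻¹¹ m = 80.7 pm.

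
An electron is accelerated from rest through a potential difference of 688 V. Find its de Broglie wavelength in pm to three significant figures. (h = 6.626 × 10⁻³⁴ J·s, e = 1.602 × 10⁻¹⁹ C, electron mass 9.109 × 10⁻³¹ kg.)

λ = 46.8 pm

KE = eV = 1.602 × 10⁻¹⁹ × 688.0 = 1.102 × 10⁻¹⁶ J.
p = √(2mKE) = √(2 × 9.109 × 10⁻³¹ × 1.102 × 10⁻¹⁶) = 1.417 × 10⁻²³ kg·m/s.
λ = h/p = 6.626 × 10⁻³⁴ / 1.417 × 10⁻²³ = 4.68 × 10⁻¹¹ m = 46.8 pm.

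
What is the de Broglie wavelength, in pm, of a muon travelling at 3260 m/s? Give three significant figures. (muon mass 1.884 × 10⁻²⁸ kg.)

p = mv = 1.884 × 10⁻²⁸ × 3260 = 6.142 × 10⁻²⁵ kg·m/s.
λ = h/p = 6.626 × 10⁻³⁴ / 6.142 × 10⁻²⁵ = 1.08 × 10⁻⁹ m = 1080 pm.

λ = 1080 pm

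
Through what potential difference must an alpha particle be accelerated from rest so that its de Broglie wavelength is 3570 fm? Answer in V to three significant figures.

V = 8.09 V

p = h/λ = 6.626 × 10⁻³⁴ / 3.570 × 10⁻¹² = 1.856 × 10⁻²² kg·m/s.
KE = p²/(2m) = 2.592 × 10⁻¹⁸ J.
V = KE/2e = 2.592 × 10⁻¹⁸ / (2 × 1.602 × 10⁻¹⁹) = 8.09 V.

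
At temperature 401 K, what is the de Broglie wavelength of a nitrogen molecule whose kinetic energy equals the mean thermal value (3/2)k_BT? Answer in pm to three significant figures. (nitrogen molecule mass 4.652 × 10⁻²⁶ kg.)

KE = (3/2)k_BT = 1.5 × 1.381 × 10⁻²³ × 401 = 8.307 × 10⁻²¹ J.
p = √(2mKE) = √(2 × 4.652 × 10⁻²⁶ × 8.307 × 10⁻²¹) = 2.780 × 10⁻²³ kg·m/s.
λ = h/p = 2.38 × 10⁻¹¹ m = 23.8 pm.

λ = 23.8 pm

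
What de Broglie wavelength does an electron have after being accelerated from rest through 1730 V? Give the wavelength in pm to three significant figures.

KE = eV = 1.602 × 10⁻¹⁹ × 1730 = 2.771 × 10⁻¹⁶ J.
p = √(2mKE) = √(2 × 9.109 × 10⁻³¹ × 2.771 × 10⁻¹⁶) = 2.247 × 10⁻²³ kg·m/s.
λ = h/p = 6.626 × 10⁻³⁴ / 2.247 × 10⁻²³ = 2.95 × 10⁻¹¹ m = 29.5 pm.

λ = 29.5 pm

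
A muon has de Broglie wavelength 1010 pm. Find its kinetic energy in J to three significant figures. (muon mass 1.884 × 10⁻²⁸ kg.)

KE = 1.14 × 10⁻²¹ J

p = h/λ = 6.626 × 10⁻³⁴ / 1.010 × 10⁻⁹ = 6.560 × 10⁻²⁵ kg·m/s.
KE = p²/(2m) = (6.560 × 10⁻²⁵)² / (2 × 1.884 × 10⁻²⁸) = 1.142 × 10⁻²¹ J = 1.14 × 10⁻²¹ J.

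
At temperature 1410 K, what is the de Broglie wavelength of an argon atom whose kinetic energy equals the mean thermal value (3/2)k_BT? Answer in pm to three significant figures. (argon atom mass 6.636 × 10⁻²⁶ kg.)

λ = 10.6 pm

KE = (3/2)k_BT = 1.5 × 1.381 × 10⁻²³ × 1410 = 2.921 × 10⁻²⁰ J.
p = √(2mKE) = √(2 × 6.636 × 10⁻²⁶ × 2.921 × 10⁻²⁰) = 6.226 × 10⁻²³ kg·m/s.
λ = h/p = 1.06 × 10⁻¹¹ m = 10.6 pm.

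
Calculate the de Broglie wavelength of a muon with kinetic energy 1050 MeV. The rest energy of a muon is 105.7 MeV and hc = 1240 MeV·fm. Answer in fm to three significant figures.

λ = 1.08 fm

Total energy E = KE + m₀c² = 1050 + 105.7 = 1155.7 MeV.
(pc)² = E² − (m₀c²)² = (1155.7)² − (105.7)² = 1.324 × 10⁶ MeV², so pc = 1151 MeV.
λ = hc/(pc) = 1240 MeV·fm / 1151 MeV = 1.08 fm.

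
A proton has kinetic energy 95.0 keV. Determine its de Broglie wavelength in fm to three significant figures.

KE = 95.0 keV = 1.522 × 10⁻¹⁴ J.
p = √(2mKE) = √(2 × 1.673 × 10⁻²⁷ × 1.522 × 10⁻¹⁴) = 7.136 × 10⁻²¹ kg·m/s.
λ = h/p = 6.626 × 10⁻³⁴ / 7.136 × 10⁻²¹ = 9.29 × 10⁻¹⁴ m = 92.9 fm.

λ = 92.9 fm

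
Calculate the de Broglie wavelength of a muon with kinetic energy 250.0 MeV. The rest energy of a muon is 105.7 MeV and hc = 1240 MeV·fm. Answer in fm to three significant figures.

λ = 3.65 fm

Total energy E = KE + m₀c² = 250.0 + 105.7 = 355.7 MeV.
(pc)² = E² − (m₀c²)² = (355.7)² − (105.7)² = 1.153 × 10⁵ MeV², so pc = 339.6 MeV.
λ = hc/(pc) = 1240 MeV·fm / 339.6 MeV = 3.65 fm.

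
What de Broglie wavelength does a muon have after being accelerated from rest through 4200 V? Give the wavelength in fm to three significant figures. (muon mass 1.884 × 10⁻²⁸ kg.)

λ = 1320 fm

KE = eV = 1.602 × 10⁻¹⁹ × 4200 = 6.728 × 10⁻¹⁶ J.
p = √(2mKE) = √(2 × 1.884 × 10⁻²⁸ × 6.728 × 10⁻¹⁶) = 5.035 × 10⁻²² kg·m/s.
λ = h/p = 6.626 × 10⁻³⁴ / 5.035 × 10⁻²² = 1.32 × 10⁻¹² m = 1320 fm.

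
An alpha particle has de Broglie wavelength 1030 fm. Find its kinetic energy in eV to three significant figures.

p = h/λ = 6.626 × 10⁻³⁴ / 1.030 × 10⁻¹² = 6.433 × 10⁻²² kg·m/s.
KE = p²/(2m) = (6.433 × 10⁻²²)² / (2 × 6.645 × 10⁻²⁷) = 3.114 × 10⁻¹⁷ J = 194 eV.

KE = 194 eV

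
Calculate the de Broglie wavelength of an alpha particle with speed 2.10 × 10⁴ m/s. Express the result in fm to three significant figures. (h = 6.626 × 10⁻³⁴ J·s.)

λ = 4750 fm

p = mv = 6.645 × 10⁻²⁷ × 2.10 × 10⁴ = 1.395 × 10⁻²² kg·m/s.
λ = h/p = 6.626 × 10⁻³⁴ / 1.395 × 10⁻²² = 4.75 × 10⁻¹² m = 4750 fm.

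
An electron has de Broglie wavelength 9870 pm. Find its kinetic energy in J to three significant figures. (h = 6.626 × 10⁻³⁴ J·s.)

KE = 2.47 × 10⁻²¹ J

p = h/λ = 6.626 × 10⁻³⁴ / 9.870 × 10⁻⁹ = 6.713 × 10⁻²⁶ kg·m/s.
KE = p²/(2m) = (6.713 × 10⁻²⁶)² / (2 × 9.109 × 10⁻³¹) = 2.474 × 10⁻²¹ J = 2.47 × 10⁻²¹ J.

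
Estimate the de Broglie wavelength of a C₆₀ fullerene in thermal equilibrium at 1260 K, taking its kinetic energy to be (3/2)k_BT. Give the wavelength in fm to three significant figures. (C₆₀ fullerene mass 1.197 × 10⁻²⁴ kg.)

λ = 2650 fm

KE = (3/2)k_BT = 1.5 × 1.381 × 10⁻²³ × 1260 = 2.610 × 10⁻²⁰ J.
p = √(2mKE) = √(2 × 1.197 × 10⁻²⁴ × 2.610 × 10⁻²⁰) = 2.500 × 10⁻²² kg·m/s.
λ = h/p = 2.65 × 10⁻¹² m = 2650 fm.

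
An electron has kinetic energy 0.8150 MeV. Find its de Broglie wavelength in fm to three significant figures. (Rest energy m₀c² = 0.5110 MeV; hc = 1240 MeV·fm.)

λ = 1010 fm

Total energy E = KE + m₀c² = 0.8150 + 0.5110 = 1.3260 MeV.
(pc)² = E² − (m₀c²)² = (1.3260)² − (0.5110)² = 1.497 MeV², so pc = 1.224 MeV.
λ = hc/(pc) = 1240 MeV·fm / 1.224 MeV = 1010 fm.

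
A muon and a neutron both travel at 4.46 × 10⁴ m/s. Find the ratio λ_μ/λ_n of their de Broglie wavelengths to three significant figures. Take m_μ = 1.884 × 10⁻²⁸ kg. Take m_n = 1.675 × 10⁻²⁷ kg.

At fixed v, p = mv so λ = h/(mv) ∝ 1/m.
λ_μ/λ_n = m_n/m_μ = 1.675 × 10⁻²⁷/1.884 × 10⁻²⁸ = 8.89.

λ_μ/λ_n = 8.89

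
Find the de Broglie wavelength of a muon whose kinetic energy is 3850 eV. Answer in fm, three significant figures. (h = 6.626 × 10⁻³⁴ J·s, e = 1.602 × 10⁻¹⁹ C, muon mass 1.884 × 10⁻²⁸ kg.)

KE = 3850 eV = 6.168 × 10⁻¹⁶ J.
p = √(2mKE) = √(2 × 1.884 × 10⁻²⁸ × 6.168 × 10⁻¹⁶) = 4.821 × 10⁻²² kg·m/s.
λ = h/p = 6.626 × 10⁻³⁴ / 4.821 × 10⁻²² = 1.37 × 10⁻¹² m = 1370 fm.

λ = 1370 fm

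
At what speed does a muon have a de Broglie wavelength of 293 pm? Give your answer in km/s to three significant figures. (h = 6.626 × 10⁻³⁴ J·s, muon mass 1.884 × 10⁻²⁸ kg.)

p = h/λ = 6.626 × 10⁻³⁴ / 2.930 × 10⁻¹⁰ = 2.261 × 10⁻²⁴ kg·m/s.
v = p/m = 2.261 × 10⁻²⁴ / 1.884 × 10⁻²⁸ = 1.20 × 10⁴ m/s = 12.0 km/s.

v = 12.0 km/s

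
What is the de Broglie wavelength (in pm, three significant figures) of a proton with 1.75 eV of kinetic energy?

KE = 1.75 eV = 2.804 × 10⁻¹⁹ J.
p = √(2mKE) = √(2 × 1.673 × 10⁻²⁷ × 2.804 × 10⁻¹⁹) = 3.063 × 10⁻²³ kg·m/s.
λ = h/p = 6.626 × 10⁻³⁴ / 3.063 × 10⁻²³ = 2.16 × 10⁻¹¹ m = 21.6 pm.

λ = 21.6 pm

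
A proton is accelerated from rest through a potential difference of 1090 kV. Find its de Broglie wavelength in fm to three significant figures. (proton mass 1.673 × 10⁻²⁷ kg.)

KE = eV = 1.602 × 10⁻¹⁹ × 1.090 × 10⁶ = 1.746 × 10⁻¹³ J.
p = √(2mKE) = √(2 × 1.673 × 10⁻²⁷ × 1.746 × 10⁻¹³) = 2.417 × 10⁻²⁰ kg·m/s.
λ = h/p = 6.626 × 10⁻³⁴ / 2.417 × 10⁻²⁰ = 2.74 × 10⁻¹⁴ m = 27.4 fm.

λ = 27.4 fm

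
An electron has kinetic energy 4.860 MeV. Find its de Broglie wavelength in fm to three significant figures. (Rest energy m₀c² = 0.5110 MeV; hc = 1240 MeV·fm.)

λ = 232 fm

Total energy E = KE + m₀c² = 4.860 + 0.5110 = 5.3710 MeV.
(pc)² = E² − (m₀c²)² = (5.3710)² − (0.5110)² = 28.59 MeV², so pc = 5.347 MeV.
λ = hc/(pc) = 1240 MeV·fm / 5.347 MeV = 232 fm.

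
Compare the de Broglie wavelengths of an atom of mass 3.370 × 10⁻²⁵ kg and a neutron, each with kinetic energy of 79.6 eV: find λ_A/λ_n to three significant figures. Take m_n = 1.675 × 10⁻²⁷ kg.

λ_A/λ_n = 0.0705

At fixed KE, p = √(2mKE) so λ = h/p ∝ 1/√m.
λ_A/λ_n = √(m_n/m_A) = √(1.675 × 10⁻²⁷/3.370 × 10⁻²⁵) = √(4.970 × 10⁻³) = 0.0705.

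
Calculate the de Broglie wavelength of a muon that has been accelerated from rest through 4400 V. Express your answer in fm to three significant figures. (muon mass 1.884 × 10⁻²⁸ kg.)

KE = eV = 1.602 × 10⁻¹⁹ × 4400 = 7.049 × 10⁻¹⁶ J.
p = √(2mKE) = √(2 × 1.884 × 10⁻²⁸ × 7.049 × 10⁻¹⁶) = 5.154 × 10⁻²² kg·m/s.
λ = h/p = 6.626 × 10⁻³⁴ / 5.154 × 10⁻²² = 1.29 × 10⁻¹² m = 1290 fm.

λ = 1290 fm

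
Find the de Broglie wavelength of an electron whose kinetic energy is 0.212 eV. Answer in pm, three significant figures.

λ = 2660 pm

KE = 0.212 eV = 3.396 × 10⁻²⁰ J.
p = √(2mKE) = √(2 × 9.109 × 10⁻³¹ × 3.396 × 10⁻²⁰) = 2.487 × 10⁻²⁵ kg·m/s.
λ = h/p = 6.626 × 10⁻³⁴ / 2.487 × 10⁻²⁵ = 2.66 × 10⁻⁹ m = 2660 pm.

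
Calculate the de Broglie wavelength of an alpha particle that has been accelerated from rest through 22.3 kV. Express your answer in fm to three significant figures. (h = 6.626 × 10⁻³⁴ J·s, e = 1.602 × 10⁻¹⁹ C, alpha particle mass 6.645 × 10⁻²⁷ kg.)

λ = 68.0 fm

KE = 2eV = 2 × 1.602 × 10⁻¹⁹ × 2.230 × 10⁴ = 7.145 × 10⁻¹⁵ J.
p = √(2mKE) = √(2 × 6.645 × 10⁻²⁷ × 7.145 × 10⁻¹⁵) = 9.745 × 10⁻²¹ kg·m/s.
λ = h/p = 6.626 × 10⁻³⁴ / 9.745 × 10⁻²¹ = 6.80 × 10⁻¹⁴ m = 68.0 fm.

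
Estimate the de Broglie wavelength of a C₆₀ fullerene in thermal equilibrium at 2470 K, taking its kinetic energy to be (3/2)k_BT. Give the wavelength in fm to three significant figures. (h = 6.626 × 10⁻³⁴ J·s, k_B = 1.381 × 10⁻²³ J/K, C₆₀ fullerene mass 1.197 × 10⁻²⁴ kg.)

KE = (3/2)k_BT = 1.5 × 1.381 × 10⁻²³ × 2470 = 5.117 × 10⁻²⁰ J.
p = √(2mKE) = √(2 × 1.197 × 10⁻²⁴ × 5.117 × 10⁻²⁰) = 3.500 × 10⁻²² kg·m/s.
λ = h/p = 1.89 × 10⁻¹² m = 1890 fm.

λ = 1890 fm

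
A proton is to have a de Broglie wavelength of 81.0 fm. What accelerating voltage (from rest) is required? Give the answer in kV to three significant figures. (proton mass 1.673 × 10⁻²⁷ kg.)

V = 125 kV

p = h/λ = 6.626 × 10⁻³⁴ / 8.100 × 10⁻¹⁴ = 8.180 × 10⁻²¹ kg·m/s.
KE = p²/(2m) = 2.000 × 10⁻¹⁴ J.
V = KE/e = 2.000 × 10⁻¹⁴ / (1.602 × 10⁻¹⁹) = 125 kV.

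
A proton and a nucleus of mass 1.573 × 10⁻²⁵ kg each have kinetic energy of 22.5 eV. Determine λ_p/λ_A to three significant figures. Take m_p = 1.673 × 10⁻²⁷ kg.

λ_p/λ_A = 9.70

At fixed KE, p = √(2mKE) so λ = h/p ∝ 1/√m.
λ_p/λ_A = √(m_A/m_p) = √(1.573 × 10⁻²⁵/1.673 × 10⁻²⁷) = √(94.02) = 9.70.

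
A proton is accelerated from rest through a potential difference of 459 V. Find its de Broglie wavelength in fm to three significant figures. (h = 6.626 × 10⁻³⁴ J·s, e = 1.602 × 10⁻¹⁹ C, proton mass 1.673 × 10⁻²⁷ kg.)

λ = 1340 fm

KE = eV = 1.602 × 10⁻¹⁹ × 459.0 = 7.353 × 10⁻¹⁷ J.
p = √(2mKE) = √(2 × 1.673 × 10⁻²⁷ × 7.353 × 10⁻¹⁷) = 4.960 × 10⁻²² kg·m/s.
λ = h/p = 6.626 × 10⁻³⁴ / 4.960 × 10⁻²² = 1.34 × 10⁻¹² m = 1340 fm.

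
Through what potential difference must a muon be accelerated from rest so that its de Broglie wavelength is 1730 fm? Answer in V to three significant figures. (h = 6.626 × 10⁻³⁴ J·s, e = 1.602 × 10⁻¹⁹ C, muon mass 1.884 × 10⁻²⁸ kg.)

V = 2430 V

p = h/λ = 6.626 × 10⁻³⁴ / 1.730 × 10⁻¹² = 3.830 × 10⁻²² kg·m/s.
KE = p²/(2m) = 3.893 × 10⁻¹⁶ J.
V = KE/e = 3.893 × 10⁻¹⁶ / (1.602 × 10⁻¹⁹) = 2430 V.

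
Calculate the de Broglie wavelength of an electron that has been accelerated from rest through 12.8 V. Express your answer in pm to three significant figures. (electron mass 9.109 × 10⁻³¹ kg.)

KE = eV = 1.602 × 10⁻¹⁹ × 12.80 = 2.051 × 10⁻¹⁸ J.
p = √(2mKE) = √(2 × 9.109 × 10⁻³¹ × 2.051 × 10⁻¹⁸) = 1.933 × 10⁻²⁴ kg·m/s.
λ = h/p = 6.626 × 10⁻³⁴ / 1.933 × 10⁻²⁴ = 3.43 × 10⁻¹⁰ m = 343 pm.

λ = 343 pm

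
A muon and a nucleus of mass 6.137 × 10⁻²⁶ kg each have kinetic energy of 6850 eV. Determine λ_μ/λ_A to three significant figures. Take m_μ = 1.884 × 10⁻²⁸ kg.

λ_μ/λ_A = 18.0

At fixed KE, p = √(2mKE) so λ = h/p ∝ 1/√m.
λ_μ/λ_A = √(m_A/m_μ) = √(6.137 × 10⁻²⁶/1.884 × 10⁻²⁸) = √(325.7) = 18.0.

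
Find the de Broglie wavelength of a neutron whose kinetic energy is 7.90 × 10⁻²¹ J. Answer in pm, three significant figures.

p = √(2mKE) = √(2 × 1.675 × 10⁻²⁷ × 7.900 × 10⁻²¹) = 5.144 × 10⁻²⁴ kg·m/s.
λ = h/p = 6.626 × 10⁻³⁴ / 5.144 × 10⁻²⁴ = 1.29 × 10⁻¹⁰ m = 129 pm.

λ = 129 pm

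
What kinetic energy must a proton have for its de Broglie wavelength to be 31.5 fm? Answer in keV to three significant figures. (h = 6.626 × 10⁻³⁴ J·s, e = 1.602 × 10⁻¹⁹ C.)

p = h/λ = 6.626 × 10⁻³⁴ / 3.150 × 10⁻¹⁴ = 2.103 × 10⁻²⁰ kg·m/s.
KE = p²/(2m) = (2.103 × 10⁻²⁰)² / (2 × 1.673 × 10⁻²⁷) = 1.322 × 10⁻¹³ J = 825 keV.

KE = 825 keV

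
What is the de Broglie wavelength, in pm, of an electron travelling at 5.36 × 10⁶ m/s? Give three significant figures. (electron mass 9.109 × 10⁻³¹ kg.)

λ = 136 pm

p = mv = 9.109 × 10⁻³¹ × 5.36 × 10⁶ = 4.882 × 10⁻²⁴ kg·m/s.
λ = h/p = 6.626 × 10⁻³⁴ / 4.882 × 10⁻²⁴ = 1.36 × 10⁻¹⁰ m = 136 pm.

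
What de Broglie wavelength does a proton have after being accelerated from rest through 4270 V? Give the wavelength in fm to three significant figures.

KE = eV = 1.602 × 10⁻¹⁹ × 4270 = 6.841 × 10⁻¹⁶ J.
p = √(2mKE) = √(2 × 1.673 × 10⁻²⁷ × 6.841 × 10⁻¹⁶) = 1.513 × 10⁻²¹ kg·m/s.
λ = h/p = 6.626 × 10⁻³⁴ / 1.513 × 10⁻²¹ = 4.38 × 10⁻¹³ m = 438 fm.

λ = 438 fm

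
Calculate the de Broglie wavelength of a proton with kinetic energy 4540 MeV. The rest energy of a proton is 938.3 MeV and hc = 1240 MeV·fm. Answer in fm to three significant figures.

Total energy E = KE + m₀c² = 4540 + 938.3 = 5478.3 MeV.
(pc)² = E² − (m₀c²)² = (5478.3)² − (938.3)² = 2.913 × 10⁷ MeV², so pc = 5397 MeV.
λ = hc/(pc) = 1240 MeV·fm / 5397 MeV = 0.230 fm.

λ = 0.230 fm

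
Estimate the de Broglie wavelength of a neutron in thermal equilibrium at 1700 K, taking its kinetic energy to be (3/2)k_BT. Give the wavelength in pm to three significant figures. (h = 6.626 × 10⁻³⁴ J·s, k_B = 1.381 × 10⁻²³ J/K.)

λ = 61.0 pm

KE = (3/2)k_BT = 1.5 × 1.381 × 10⁻²³ × 1700 = 3.522 × 10⁻²⁰ J.
p = √(2mKE) = √(2 × 1.675 × 10⁻²⁷ × 3.522 × 10⁻²⁰) = 1.086 × 10⁻²³ kg·m/s.
λ = h/p = 6.10 × 10⁻¹¹ m = 61.0 pm.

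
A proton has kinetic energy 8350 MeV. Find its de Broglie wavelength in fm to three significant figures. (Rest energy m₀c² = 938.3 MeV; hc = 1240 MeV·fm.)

Total energy E = KE + m₀c² = 8350 + 938.3 = 9288.3 MeV.
(pc)² = E² − (m₀c²)² = (9288.3)² − (938.3)² = 8.539 × 10⁷ MeV², so pc = 9241 MeV.
λ = hc/(pc) = 1240 MeV·fm / 9241 MeV = 0.134 fm.

λ = 0.134 fm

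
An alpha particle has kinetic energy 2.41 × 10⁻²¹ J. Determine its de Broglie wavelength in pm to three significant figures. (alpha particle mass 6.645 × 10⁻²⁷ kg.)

λ = 117 pm

p = √(2mKE) = √(2 × 6.645 × 10⁻²⁷ × 2.410 × 10⁻²¹) = 5.659 × 10⁻²⁴ kg·m/s.
λ = h/p = 6.626 × 10⁻³⁴ / 5.659 × 10⁻²⁴ = 1.17 × 10⁻¹⁰ m = 117 pm.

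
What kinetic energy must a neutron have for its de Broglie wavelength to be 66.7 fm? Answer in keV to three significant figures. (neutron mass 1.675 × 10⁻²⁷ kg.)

KE = 184 keV

p = h/λ = 6.626 × 10⁻³⁴ / 6.670 × 10⁻¹⁴ = 9.934 × 10⁻²¹ kg·m/s.
KE = p²/(2m) = (9.934 × 10⁻²¹)² / (2 × 1.675 × 10⁻²⁷) = 2.946 × 10⁻¹⁴ J = 184 keV.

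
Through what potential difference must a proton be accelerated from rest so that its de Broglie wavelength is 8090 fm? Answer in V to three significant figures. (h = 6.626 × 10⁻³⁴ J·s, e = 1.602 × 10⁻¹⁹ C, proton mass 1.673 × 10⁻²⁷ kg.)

V = 12.5 V

p = h/λ = 6.626 × 10⁻³⁴ / 8.090 × 10⁻¹² = 8.190 × 10⁻²³ kg·m/s.
KE = p²/(2m) = 2.005 × 10⁻¹⁸ J.
V = KE/e = 2.005 × 10⁻¹⁸ / (1.602 × 10⁻¹⁹) = 12.5 V.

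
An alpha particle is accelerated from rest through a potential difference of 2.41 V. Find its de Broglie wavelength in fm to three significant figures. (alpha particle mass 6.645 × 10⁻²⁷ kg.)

λ = 6540 fm

KE = 2eV = 2 × 1.602 × 10⁻¹⁹ × 2.410 = 7.722 × 10⁻¹⁹ J.
p = √(2mKE) = √(2 × 6.645 × 10⁻²⁷ × 7.722 × 10⁻¹⁹) = 1.013 × 10⁻²² kg·m/s.
λ = h/p = 6.626 × 10⁻³⁴ / 1.013 × 10⁻²² = 6.54 × 10⁻¹² m = 6540 fm.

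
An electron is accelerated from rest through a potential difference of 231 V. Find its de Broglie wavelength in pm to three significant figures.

KE = eV = 1.602 × 10⁻¹⁹ × 231.0 = 3.701 × 10⁻¹⁷ J.
p = √(2mKE) = √(2 × 9.109 × 10⁻³¹ × 3.701 × 10⁻¹⁷) = 8.211 × 10⁻²⁴ kg·m/s.
λ = h/p = 6.626 × 10⁻³⁴ / 8.211 × 10⁻²⁴ = 8.07 × 10⁻¹¹ m = 80.7 pm.

λ = 80.7 pm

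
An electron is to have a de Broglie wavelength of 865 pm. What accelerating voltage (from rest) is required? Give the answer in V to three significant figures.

p = h/λ = 6.626 × 10⁻³⁴ / 8.650 × 10⁻¹⁰ = 7.660 × 10⁻²⁵ kg·m/s.
KE = p²/(2m) = 3.221 × 10⁻¹⁹ J.
V = KE/e = 3.221 × 10⁻¹⁹ / (1.602 × 10⁻¹⁹) = 2.01 V.

V = 2.01 V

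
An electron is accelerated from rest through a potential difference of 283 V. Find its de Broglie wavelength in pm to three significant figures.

KE = eV = 1.602 × 10⁻¹⁹ × 283.0 = 4.534 × 10⁻¹⁷ J.
p = √(2mKE) = √(2 × 9.109 × 10⁻³¹ × 4.534 × 10⁻¹⁷) = 9.088 × 10⁻²⁴ kg·m/s.
λ = h/p = 6.626 × 10⁻³⁴ / 9.088 × 10⁻²⁴ = 7.29 × 10⁻¹¹ m = 72.9 pm.

λ = 72.9 pm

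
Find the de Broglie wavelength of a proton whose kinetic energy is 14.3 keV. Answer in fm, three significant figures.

KE = 14.3 keV = 2.291 × 10⁻¹⁵ J.
p = √(2mKE) = √(2 × 1.673 × 10⁻²⁷ × 2.291 × 10⁻¹⁵) = 2.769 × 10⁻²¹ kg·m/s.
λ = h/p = 6.626 × 10⁻³⁴ / 2.769 × 10⁻²¹ = 2.39 × 10⁻¹³ m = 239 fm.

λ = 239 fm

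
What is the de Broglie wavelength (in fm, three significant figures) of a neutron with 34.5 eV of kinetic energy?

KE = 34.5 eV = 5.527 × 10⁻¹⁸ J.
p = √(2mKE) = √(2 × 1.675 × 10⁻²⁷ × 5.527 × 10⁻¹⁸) = 1.361 × 10⁻²² kg·m/s.
λ = h/p = 6.626 × 10⁻³⁴ / 1.361 × 10⁻²² = 4.87 × 10⁻¹² m = 4870 fm.

λ = 4870 fm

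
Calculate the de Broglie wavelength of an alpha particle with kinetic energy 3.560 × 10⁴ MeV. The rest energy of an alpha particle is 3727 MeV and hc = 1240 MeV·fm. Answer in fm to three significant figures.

Total energy E = KE + m₀c² = 3.560 × 10⁴ + 3727 = 39327 MeV.
(pc)² = E² − (m₀c²)² = (39327)² − (3727)² = 1.533 × 10⁹ MeV², so pc = 3.915 × 10⁴ MeV.
λ = hc/(pc) = 1240 MeV·fm / 3.915 × 10⁴ MeV = 0.0317 fm.

λ = 0.0317 fm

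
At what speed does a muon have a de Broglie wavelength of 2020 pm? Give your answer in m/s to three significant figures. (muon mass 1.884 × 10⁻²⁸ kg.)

v = 1740 m/s

p = h/λ = 6.626 × 10⁻³⁴ / 2.020 × 10⁻⁹ = 3.280 × 10⁻²⁵ kg·m/s.
v = p/m = 3.280 × 10⁻²⁵ / 1.884 × 10⁻²⁸ = 1.74 × 10³ m/s = 1740 m/s.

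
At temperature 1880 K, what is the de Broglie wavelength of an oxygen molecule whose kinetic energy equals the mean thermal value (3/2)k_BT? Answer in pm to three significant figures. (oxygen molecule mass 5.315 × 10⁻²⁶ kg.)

λ = 10.3 pm

KE = (3/2)k_BT = 1.5 × 1.381 × 10⁻²³ × 1880 = 3.894 × 10⁻²⁰ J.
p = √(2mKE) = √(2 × 5.315 × 10⁻²⁶ × 3.894 × 10⁻²⁰) = 6.434 × 10⁻²³ kg·m/s.
λ = h/p = 1.03 × 10⁻¹¹ m = 10.3 pm.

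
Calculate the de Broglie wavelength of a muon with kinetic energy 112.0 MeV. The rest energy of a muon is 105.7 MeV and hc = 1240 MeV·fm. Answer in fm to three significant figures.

λ = 6.52 fm

Total energy E = KE + m₀c² = 112.0 + 105.7 = 217.7 MeV.
(pc)² = E² − (m₀c²)² = (217.7)² − (105.7)² = 3.622 × 10⁴ MeV², so pc = 190.3 MeV.
λ = hc/(pc) = 1240 MeV·fm / 190.3 MeV = 6.52 fm.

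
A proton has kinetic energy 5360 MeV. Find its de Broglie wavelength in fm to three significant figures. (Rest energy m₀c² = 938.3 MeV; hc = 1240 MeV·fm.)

Total energy E = KE + m₀c² = 5360 + 938.3 = 6298.3 MeV.
(pc)² = E² − (m₀c²)² = (6298.3)² − (938.3)² = 3.879 × 10⁷ MeV², so pc = 6228 MeV.
λ = hc/(pc) = 1240 MeV·fm / 6228 MeV = 0.199 fm.

λ = 0.199 fm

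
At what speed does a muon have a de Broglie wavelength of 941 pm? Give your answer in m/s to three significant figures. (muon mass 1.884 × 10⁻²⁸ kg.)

p = h/λ = 6.626 × 10⁻³⁴ / 9.410 × 10⁻¹⁰ = 7.041 × 10⁻²⁵ kg·m/s.
v = p/m = 7.041 × 10⁻²⁵ / 1.884 × 10⁻²⁸ = 3.74 × 10³ m/s = 3740 m/s.

v = 3740 m/s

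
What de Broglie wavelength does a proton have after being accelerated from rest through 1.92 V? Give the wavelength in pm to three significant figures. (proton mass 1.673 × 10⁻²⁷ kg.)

λ = 20.7 pm

KE = eV = 1.602 × 10⁻¹⁹ × 1.920 = 3.076 × 10⁻¹⁹ J.
p = √(2mKE) = √(2 × 1.673 × 10⁻²⁷ × 3.076 × 10⁻¹⁹) = 3.208 × 10⁻²³ kg·m/s.
λ = h/p = 6.626 × 10⁻³⁴ / 3.208 × 10⁻²³ = 2.07 × 10⁻¹¹ m = 20.7 pm.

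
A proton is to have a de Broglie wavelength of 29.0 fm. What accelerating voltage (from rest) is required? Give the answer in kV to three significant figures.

p = h/λ = 6.626 × 10⁻³⁴ / 2.900 × 10⁻¹⁴ = 2.285 × 10⁻²⁰ kg·m/s.
KE = p²/(2m) = 1.560 × 10⁻¹³ J.
V = KE/e = 1.560 × 10⁻¹³ / (1.602 × 10⁻¹⁹) = 974 kV.

V = 974 kV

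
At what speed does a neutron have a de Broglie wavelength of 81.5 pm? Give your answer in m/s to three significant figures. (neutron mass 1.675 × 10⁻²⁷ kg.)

p = h/λ = 6.626 × 10⁻³⁴ / 8.150 × 10⁻¹¹ = 8.130 × 10⁻²⁴ kg·m/s.
v = p/m = 8.130 × 10⁻²⁴ / 1.675 × 10⁻²⁷ = 4.85 × 10³ m/s = 4850 m/s.

v = 4850 m/s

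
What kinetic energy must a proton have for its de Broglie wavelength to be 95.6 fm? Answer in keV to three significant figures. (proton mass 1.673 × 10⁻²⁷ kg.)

p = h/λ = 6.626 × 10⁻³⁴ / 9.560 × 10⁻¹⁴ = 6.931 × 10⁻²¹ kg·m/s.
KE = p²/(2m) = (6.931 × 10⁻²¹)² / (2 × 1.673 × 10⁻²⁷) = 1.436 × 10⁻¹⁴ J = 89.6 keV.

KE = 89.6 keV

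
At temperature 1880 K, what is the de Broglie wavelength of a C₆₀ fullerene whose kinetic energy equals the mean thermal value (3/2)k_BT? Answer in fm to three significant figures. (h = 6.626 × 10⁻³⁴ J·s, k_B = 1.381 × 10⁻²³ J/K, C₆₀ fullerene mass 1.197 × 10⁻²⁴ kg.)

λ = 2170 fm

KE = (3/2)k_BT = 1.5 × 1.381 × 10⁻²³ × 1880 = 3.894 × 10⁻²⁰ J.
p = √(2mKE) = √(2 × 1.197 × 10⁻²⁴ × 3.894 × 10⁻²⁰) = 3.053 × 10⁻²² kg·m/s.
λ = h/p = 2.17 × 10⁻¹² m = 2170 fm.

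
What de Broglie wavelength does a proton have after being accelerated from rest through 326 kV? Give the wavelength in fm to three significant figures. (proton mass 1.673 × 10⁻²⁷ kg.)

λ = 50.1 fm

KE = eV = 1.602 × 10⁻¹⁹ × 3.260 × 10⁵ = 5.223 × 10⁻¹⁴ J.
p = √(2mKE) = √(2 × 1.673 × 10⁻²⁷ × 5.223 × 10⁻¹⁴) = 1.322 × 10⁻²⁰ kg·m/s.
λ = h/p = 6.626 × 10⁻³⁴ / 1.322 × 10⁻²⁰ = 5.01 × 10⁻¹⁴ m = 50.1 fm.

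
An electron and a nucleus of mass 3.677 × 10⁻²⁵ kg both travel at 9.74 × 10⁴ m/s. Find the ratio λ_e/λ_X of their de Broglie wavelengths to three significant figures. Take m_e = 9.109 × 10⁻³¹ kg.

λ_e/λ_X = 4.04 × 10⁵

At fixed v, p = mv so λ = h/(mv) ∝ 1/m.
λ_e/λ_X = m_X/m_e = 3.677 × 10⁻²⁵/9.109 × 10⁻³¹ = 4.04 × 10⁵.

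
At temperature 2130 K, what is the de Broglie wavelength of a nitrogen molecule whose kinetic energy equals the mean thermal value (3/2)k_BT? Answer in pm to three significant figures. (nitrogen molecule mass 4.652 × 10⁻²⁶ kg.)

λ = 10.3 pm

KE = (3/2)k_BT = 1.5 × 1.381 × 10⁻²³ × 2130 = 4.412 × 10⁻²⁰ J.
p = √(2mKE) = √(2 × 4.652 × 10⁻²⁶ × 4.412 × 10⁻²⁰) = 6.407 × 10⁻²³ kg·m/s.
λ = h/p = 1.03 × 10⁻¹¹ m = 10.3 pm.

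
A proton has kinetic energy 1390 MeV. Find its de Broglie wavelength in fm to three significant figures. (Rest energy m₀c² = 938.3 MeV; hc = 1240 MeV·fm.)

λ = 0.582 fm

Total energy E = KE + m₀c² = 1390 + 938.3 = 2328.3 MeV.
(pc)² = E² − (m₀c²)² = (2328.3)² − (938.3)² = 4.541 × 10⁶ MeV², so pc = 2131 MeV.
λ = hc/(pc) = 1240 MeV·fm / 2131 MeV = 0.582 fm.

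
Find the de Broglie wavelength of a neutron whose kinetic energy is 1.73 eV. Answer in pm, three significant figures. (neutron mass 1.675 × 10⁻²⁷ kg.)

λ = 21.7 pm

KE = 1.73 eV = 2.771 × 10⁻¹⁹ J.
p = √(2mKE) = √(2 × 1.675 × 10⁻²⁷ × 2.771 × 10⁻¹⁹) = 3.047 × 10⁻²³ kg·m/s.
λ = h/p = 6.626 × 10⁻³⁴ / 3.047 × 10⁻²³ = 2.17 × 10⁻¹¹ m = 21.7 pm.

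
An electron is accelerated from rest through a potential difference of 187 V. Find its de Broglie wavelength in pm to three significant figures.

KE = eV = 1.602 × 10⁻¹⁹ × 187.0 = 2.996 × 10⁻¹⁷ J.
p = √(2mKE) = √(2 × 9.109 × 10⁻³¹ × 2.996 × 10⁻¹⁷) = 7.388 × 10⁻²⁴ kg·m/s.
λ = h/p = 6.626 × 10⁻³⁴ / 7.388 × 10⁻²⁴ = 8.97 × 10⁻¹¹ m = 89.7 pm.

λ = 89.7 pm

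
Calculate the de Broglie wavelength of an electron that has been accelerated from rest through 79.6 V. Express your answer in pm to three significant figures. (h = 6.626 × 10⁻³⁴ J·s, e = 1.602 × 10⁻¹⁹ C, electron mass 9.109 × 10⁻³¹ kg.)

KE = eV = 1.602 × 10⁻¹⁹ × 79.60 = 1.275 × 10⁻¹⁷ J.
p = √(2mKE) = √(2 × 9.109 × 10⁻³¹ × 1.275 × 10⁻¹⁷) = 4.820 × 10⁻²⁴ kg·m/s.
λ = h/p = 6.626 × 10⁻³⁴ / 4.820 × 10⁻²⁴ = 1.37 × 10⁻¹⁰ m = 137 pm.

λ = 137 pm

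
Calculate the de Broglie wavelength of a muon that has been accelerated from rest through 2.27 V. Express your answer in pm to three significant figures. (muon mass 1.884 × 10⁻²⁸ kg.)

λ = 56.6 pm

KE = eV = 1.602 × 10⁻¹⁹ × 2.270 = 3.637 × 10⁻¹⁹ J.
p = √(2mKE) = √(2 × 1.884 × 10⁻²⁸ × 3.637 × 10⁻¹⁹) = 1.171 × 10⁻²³ kg·m/s.
λ = h/p = 6.626 × 10⁻³⁴ / 1.171 × 10⁻²³ = 5.66 × 10⁻¹¹ m = 56.6 pm.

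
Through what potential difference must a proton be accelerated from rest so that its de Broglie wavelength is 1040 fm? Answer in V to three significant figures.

p = h/λ = 6.626 × 10⁻³⁴ / 1.040 × 10⁻¹² = 6.371 × 10⁻²² kg·m/s.
KE = p²/(2m) = 1.213 × 10⁻¹⁶ J.
V = KE/e = 1.213 × 10⁻¹⁶ / (1.602 × 10⁻¹⁹) = 757 V.

V = 757 V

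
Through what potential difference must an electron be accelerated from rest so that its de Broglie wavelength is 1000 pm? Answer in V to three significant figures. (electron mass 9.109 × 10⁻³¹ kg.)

p = h/λ = 6.626 × 10⁻³⁴ / 1.000 × 10⁻⁹ = 6.626 × 10⁻²⁵ kg·m/s.
KE = p²/(2m) = 2.410 × 10⁻¹⁹ J.
V = KE/e = 2.410 × 10⁻¹⁹ / (1.602 × 10⁻¹⁹) = 1.50 V.

V = 1.50 V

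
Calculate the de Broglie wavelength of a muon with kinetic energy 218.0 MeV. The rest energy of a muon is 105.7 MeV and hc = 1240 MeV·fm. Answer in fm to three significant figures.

Total energy E = KE + m₀c² = 218.0 + 105.7 = 323.7 MeV.
(pc)² = E² − (m₀c²)² = (323.7)² − (105.7)² = 9.361 × 10⁴ MeV², so pc = 306.0 MeV.
λ = hc/(pc) = 1240 MeV·fm / 306.0 MeV = 4.05 fm.

λ = 4.05 fm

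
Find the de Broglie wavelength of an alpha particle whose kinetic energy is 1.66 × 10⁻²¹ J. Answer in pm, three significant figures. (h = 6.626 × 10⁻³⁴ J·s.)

p = √(2mKE) = √(2 × 6.645 × 10⁻²⁷ × 1.660 × 10⁻²¹) = 4.697 × 10⁻²⁴ kg·m/s.
λ = h/p = 6.626 × 10⁻³⁴ / 4.697 × 10⁻²⁴ = 1.41 × 10⁻¹⁰ m = 141 pm.

λ = 141 pm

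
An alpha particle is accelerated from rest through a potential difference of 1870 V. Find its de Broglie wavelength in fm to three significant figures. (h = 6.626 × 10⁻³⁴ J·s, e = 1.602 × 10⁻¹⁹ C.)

KE = 2eV = 2 × 1.602 × 10⁻¹⁹ × 1870 = 5.991 × 10⁻¹⁶ J.
p = √(2mKE) = √(2 × 6.645 × 10⁻²⁷ × 5.991 × 10⁻¹⁶) = 2.822 × 10⁻²¹ kg·m/s.
λ = h/p = 6.626 × 10⁻³⁴ / 2.822 × 10⁻²¹ = 2.35 × 10⁻¹³ m = 235 fm.

λ = 235 fm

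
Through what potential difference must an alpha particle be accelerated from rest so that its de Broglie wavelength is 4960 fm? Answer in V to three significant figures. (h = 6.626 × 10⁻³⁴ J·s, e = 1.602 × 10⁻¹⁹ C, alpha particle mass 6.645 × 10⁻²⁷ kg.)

V = 4.19 V

p = h/λ = 6.626 × 10⁻³⁴ / 4.960 × 10⁻¹² = 1.336 × 10⁻²² kg·m/s.
KE = p²/(2m) = 1.343 × 10⁻¹⁸ J.
V = KE/2e = 1.343 × 10⁻¹⁸ / (2 × 1.602 × 10⁻¹⁹) = 4.19 V.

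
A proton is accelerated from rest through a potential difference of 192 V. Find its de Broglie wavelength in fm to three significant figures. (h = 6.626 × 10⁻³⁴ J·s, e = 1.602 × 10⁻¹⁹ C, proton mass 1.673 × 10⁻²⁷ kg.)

λ = 2070 fm

KE = eV = 1.602 × 10⁻¹⁹ × 192.0 = 3.076 × 10⁻¹⁷ J.
p = √(2mKE) = √(2 × 1.673 × 10⁻²⁷ × 3.076 × 10⁻¹⁷) = 3.208 × 10⁻²² kg·m/s.
λ = h/p = 6.626 × 10⁻³⁴ / 3.208 × 10⁻²² = 2.07 × 10⁻¹² m = 2070 fm.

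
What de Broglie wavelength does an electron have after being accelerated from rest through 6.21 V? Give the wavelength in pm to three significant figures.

KE = eV = 1.602 × 10⁻¹⁹ × 6.210 = 9.948 × 10⁻¹⁹ J.
p = √(2mKE) = √(2 × 9.109 × 10⁻³¹ × 9.948 × 10⁻¹⁹) = 1.346 × 10⁻²⁴ kg·m/s.
λ = h/p = 6.626 × 10⁻³⁴ / 1.346 × 10⁻²⁴ = 4.92 × 10⁻¹⁰ m = 492 pm.

λ = 492 pm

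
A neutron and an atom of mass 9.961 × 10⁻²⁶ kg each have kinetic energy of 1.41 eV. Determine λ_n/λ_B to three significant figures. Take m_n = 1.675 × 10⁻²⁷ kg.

At fixed KE, p = √(2mKE) so λ = h/p ∝ 1/√m.
λ_n/λ_B = √(m_B/m_n) = √(9.961 × 10⁻²⁶/1.675 × 10⁻²⁷) = √(59.47) = 7.71.

λ_n/λ_B = 7.71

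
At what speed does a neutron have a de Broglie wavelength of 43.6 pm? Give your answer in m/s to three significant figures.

p = h/λ = 6.626 × 10⁻³⁴ / 4.360 × 10⁻¹¹ = 1.520 × 10⁻²³ kg·m/s.
v = p/m = 1.520 × 10⁻²³ / 1.675 × 10⁻²⁷ = 9.07 × 10³ m/s = 9070 m/s.

v = 9070 m/s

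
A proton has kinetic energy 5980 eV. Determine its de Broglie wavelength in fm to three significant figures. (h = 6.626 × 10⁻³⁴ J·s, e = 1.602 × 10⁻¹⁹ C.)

λ = 370 fm

KE = 5980 eV = 9.580 × 10⁻¹⁶ J.
p = √(2mKE) = √(2 × 1.673 × 10⁻²⁷ × 9.580 × 10⁻¹⁶) = 1.790 × 10⁻²¹ kg·m/s.
λ = h/p = 6.626 × 10⁻³⁴ / 1.790 × 10⁻²¹ = 3.70 × 10⁻¹³ m = 370 fm.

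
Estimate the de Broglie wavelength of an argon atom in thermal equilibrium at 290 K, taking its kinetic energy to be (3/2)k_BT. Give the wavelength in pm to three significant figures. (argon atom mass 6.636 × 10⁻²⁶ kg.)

λ = 23.5 pm

KE = (3/2)k_BT = 1.5 × 1.381 × 10⁻²³ × 290 = 6.007 × 10⁻²¹ J.
p = √(2mKE) = √(2 × 6.636 × 10⁻²⁶ × 6.007 × 10⁻²¹) = 2.824 × 10⁻²³ kg·m/s.
λ = h/p = 2.35 × 10⁻¹¹ m = 23.5 pm.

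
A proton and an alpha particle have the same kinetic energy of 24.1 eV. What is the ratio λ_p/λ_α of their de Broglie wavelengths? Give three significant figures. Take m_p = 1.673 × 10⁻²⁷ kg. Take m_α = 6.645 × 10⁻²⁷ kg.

λ_p/λ_α = 1.99

At fixed KE, p = √(2mKE) so λ = h/p ∝ 1/√m.
λ_p/λ_α = √(m_α/m_p) = √(6.645 × 10⁻²⁷/1.673 × 10⁻²⁷) = √(3.972) = 1.99.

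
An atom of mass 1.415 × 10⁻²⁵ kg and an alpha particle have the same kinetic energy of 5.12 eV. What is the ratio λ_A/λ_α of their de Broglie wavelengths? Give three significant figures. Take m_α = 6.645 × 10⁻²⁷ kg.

At fixed KE, p = √(2mKE) so λ = h/p ∝ 1/√m.
λ_A/λ_α = √(m_α/m_A) = √(6.645 × 10⁻²⁷/1.415 × 10⁻²⁵) = √(0.04696) = 0.217.

λ_A/λ_α = 0.217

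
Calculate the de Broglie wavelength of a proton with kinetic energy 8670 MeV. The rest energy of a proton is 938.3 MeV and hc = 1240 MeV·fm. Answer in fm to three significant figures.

λ = 0.130 fm

Total energy E = KE + m₀c² = 8670 + 938.3 = 9608.3 MeV.
(pc)² = E² − (m₀c²)² = (9608.3)² − (938.3)² = 9.144 × 10⁷ MeV², so pc = 9562 MeV.
λ = hc/(pc) = 1240 MeV·fm / 9562 MeV = 0.130 fm.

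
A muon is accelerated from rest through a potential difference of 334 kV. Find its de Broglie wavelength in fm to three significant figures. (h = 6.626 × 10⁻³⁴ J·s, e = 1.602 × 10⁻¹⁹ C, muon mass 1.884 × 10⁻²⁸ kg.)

KE = eV = 1.602 × 10⁻¹⁹ × 3.340 × 10⁵ = 5.351 × 10⁻¹⁴ J.
p = √(2mKE) = √(2 × 1.884 × 10⁻²⁸ × 5.351 × 10⁻¹⁴) = 4.490 × 10⁻²¹ kg·m/s.
λ = h/p = 6.626 × 10⁻³⁴ / 4.490 × 10⁻²¹ = 1.48 × 10⁻¹³ m = 148 fm.

λ = 148 fm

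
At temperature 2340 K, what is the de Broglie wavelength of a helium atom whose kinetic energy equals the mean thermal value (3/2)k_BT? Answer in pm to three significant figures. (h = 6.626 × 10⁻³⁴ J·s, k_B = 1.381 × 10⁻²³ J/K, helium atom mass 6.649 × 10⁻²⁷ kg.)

KE = (3/2)k_BT = 1.5 × 1.381 × 10⁻²³ × 2340 = 4.847 × 10⁻²⁰ J.
p = √(2mKE) = √(2 × 6.649 × 10⁻²⁷ × 4.847 × 10⁻²⁰) = 2.539 × 10⁻²³ kg·m/s.
λ = h/p = 2.61 × 10⁻¹¹ m = 26.1 pm.

λ = 26.1 pm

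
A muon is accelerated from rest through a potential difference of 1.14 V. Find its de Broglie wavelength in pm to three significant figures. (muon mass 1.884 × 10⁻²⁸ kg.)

KE = eV = 1.602 × 10⁻¹⁹ × 1.140 = 1.826 × 10⁻¹⁹ J.
p = √(2mKE) = √(2 × 1.884 × 10⁻²⁸ × 1.826 × 10⁻¹⁹) = 8.295 × 10⁻²⁴ kg·m/s.
λ = h/p = 6.626 × 10⁻³⁴ / 8.295 × 10⁻²⁴ = 7.99 × 10⁻¹¹ m = 79.9 pm.

λ = 79.9 pm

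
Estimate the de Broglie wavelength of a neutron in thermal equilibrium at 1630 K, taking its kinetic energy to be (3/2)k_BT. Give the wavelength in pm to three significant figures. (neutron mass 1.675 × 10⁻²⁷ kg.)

λ = 62.3 pm

KE = (3/2)k_BT = 1.5 × 1.381 × 10⁻²³ × 1630 = 3.377 × 10⁻²⁰ J.
p = √(2mKE) = √(2 × 1.675 × 10⁻²⁷ × 3.377 × 10⁻²⁰) = 1.064 × 10⁻²³ kg·m/s.
λ = h/p = 6.23 × 10⁻¹¹ m = 62.3 pm.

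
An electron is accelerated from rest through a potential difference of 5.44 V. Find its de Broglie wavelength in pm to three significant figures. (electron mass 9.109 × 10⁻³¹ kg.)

KE = eV = 1.602 × 10⁻¹⁹ × 5.440 = 8.715 × 10⁻¹⁹ J.
p = √(2mKE) = √(2 × 9.109 × 10⁻³¹ × 8.715 × 10⁻¹⁹) = 1.260 × 10⁻²⁴ kg·m/s.
λ = h/p = 6.626 × 10⁻³⁴ / 1.260 × 10⁻²⁴ = 5.26 × 10⁻¹⁰ m = 526 pm.

λ = 526 pm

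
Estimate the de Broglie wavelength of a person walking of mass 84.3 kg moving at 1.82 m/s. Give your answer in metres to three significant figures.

λ = 4.32 × 10⁻³⁶ m

p = mv = 84.3 × 1.82 = 1.534 × 10² kg·m/s.
λ = h/p = 6.626 × 10⁻³⁴ / 1.534 × 10² = 4.32 × 10⁻³⁶ m.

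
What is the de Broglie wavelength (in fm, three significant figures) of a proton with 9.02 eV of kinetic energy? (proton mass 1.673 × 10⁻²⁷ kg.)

λ = 9530 fm

KE = 9.02 eV = 1.445 × 10⁻¹⁸ J.
p = √(2mKE) = √(2 × 1.673 × 10⁻²⁷ × 1.445 × 10⁻¹⁸) = 6.953 × 10⁻²³ kg·m/s.
λ = h/p = 6.626 × 10⁻³⁴ / 6.953 × 10⁻²³ = 9.53 × 10⁻¹² m = 9530 fm.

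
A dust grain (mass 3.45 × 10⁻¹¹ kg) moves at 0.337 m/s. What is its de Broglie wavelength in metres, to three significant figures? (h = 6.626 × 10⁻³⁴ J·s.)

p = mv = 3.45 × 10⁻¹¹ × 0.337 = 1.163 × 10⁻¹¹ kg·m/s.
λ = h/p = 6.626 × 10⁻³⁴ / 1.163 × 10⁻¹¹ = 5.70 × 10⁻²³ m.

λ = 5.70 × 10⁻²³ m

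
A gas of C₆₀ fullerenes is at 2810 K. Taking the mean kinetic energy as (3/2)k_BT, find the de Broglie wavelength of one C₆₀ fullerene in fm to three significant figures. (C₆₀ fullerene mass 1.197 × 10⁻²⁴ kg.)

λ = 1770 fm

KE = (3/2)k_BT = 1.5 × 1.381 × 10⁻²³ × 2810 = 5.821 × 10⁻²⁰ J.
p = √(2mKE) = √(2 × 1.197 × 10⁻²⁴ × 5.821 × 10⁻²⁰) = 3.733 × 10⁻²² kg·m/s.
λ = h/p = 1.77 × 10⁻¹² m = 1770 fm.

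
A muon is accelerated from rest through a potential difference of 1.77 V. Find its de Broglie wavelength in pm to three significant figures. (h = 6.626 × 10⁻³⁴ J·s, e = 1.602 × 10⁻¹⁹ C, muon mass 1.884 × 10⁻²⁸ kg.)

λ = 64.1 pm

KE = eV = 1.602 × 10⁻¹⁹ × 1.770 = 2.836 × 10⁻¹⁹ J.
p = √(2mKE) = √(2 × 1.884 × 10⁻²⁸ × 2.836 × 10⁻¹⁹) = 1.034 × 10⁻²³ kg·m/s.
λ = h/p = 6.626 × 10⁻³⁴ / 1.034 × 10⁻²³ = 6.41 × 10⁻¹¹ m = 64.1 pm.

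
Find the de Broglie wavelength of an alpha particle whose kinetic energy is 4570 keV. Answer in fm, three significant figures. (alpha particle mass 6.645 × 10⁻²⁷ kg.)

KE = 4570 keV = 7.321 × 10⁻¹³ J.
p = √(2mKE) = √(2 × 6.645 × 10⁻²⁷ × 7.321 × 10⁻¹³) = 9.864 × 10⁻²⁰ kg·m/s.
λ = h/p = 6.626 × 10⁻³⁴ / 9.864 × 10⁻²⁰ = 6.72 × 10⁻¹⁵ m = 6.72 fm.

λ = 6.72 fm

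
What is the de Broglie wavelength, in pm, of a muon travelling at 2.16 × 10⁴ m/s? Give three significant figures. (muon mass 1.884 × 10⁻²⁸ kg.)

λ = 163 pm

p = mv = 1.884 × 10⁻²⁸ × 2.16 × 10⁴ = 4.069 × 10⁻²⁴ kg·m/s.
λ = h/p = 6.626 × 10⁻³⁴ / 4.069 × 10⁻²⁴ = 1.63 × 10⁻¹⁰ m = 163 pm.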